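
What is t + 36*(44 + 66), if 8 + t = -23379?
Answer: -19427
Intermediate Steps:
t = -23387 (t = -8 - 23379 = -23387)
t + 36*(44 + 66) = -23387 + 36*(44 + 66) = -23387 + 36*110 = -23387 + 3960 = -19427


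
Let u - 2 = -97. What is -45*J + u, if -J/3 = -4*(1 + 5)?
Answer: -3335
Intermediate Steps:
u = -95 (u = 2 - 97 = -95)
J = 72 (J = -(-12)*(1 + 5) = -(-12)*6 = -3*(-24) = 72)
-45*J + u = -45*72 - 95 = -3240 - 95 = -3335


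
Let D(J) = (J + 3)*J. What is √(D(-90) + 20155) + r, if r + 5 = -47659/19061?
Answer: -142964/19061 + √27985 ≈ 159.79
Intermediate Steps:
D(J) = J*(3 + J) (D(J) = (3 + J)*J = J*(3 + J))
r = -142964/19061 (r = -5 - 47659/19061 = -142964/19061 ≈ -7.5003)
√(D(-90) + 20155) + r = √(-90*(3 - 90) + 20155) - 142964/19061 = √(-90*(-87) + 20155) - 142964/19061 = √(7830 + 20155) - 142964/19061 = √27985 - 142964/19061 = -142964/19061 + √27985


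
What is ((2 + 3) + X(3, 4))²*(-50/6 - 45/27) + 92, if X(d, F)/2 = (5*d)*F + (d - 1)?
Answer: -166318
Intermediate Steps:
X(d, F) = -2 + 2*d + 10*F*d (X(d, F) = 2*((5*d)*F + (d - 1)) = 2*(5*F*d + (-1 + d)) = 2*(-1 + d + 5*F*d) = -2 + 2*d + 10*F*d)
((2 + 3) + X(3, 4))²*(-50/6 - 45/27) + 92 = ((2 + 3) + (-2 + 2*3 + 10*4*3))²*(-50/6 - 45/27) + 92 = (5 + (-2 + 6 + 120))²*(-50*⅙ - 45*1/27) + 92 = (5 + 124)²*(-25/3 - 5/3) + 92 = 129²*(-10) + 92 = 16641*(-10) + 92 = -166410 + 92 = -166318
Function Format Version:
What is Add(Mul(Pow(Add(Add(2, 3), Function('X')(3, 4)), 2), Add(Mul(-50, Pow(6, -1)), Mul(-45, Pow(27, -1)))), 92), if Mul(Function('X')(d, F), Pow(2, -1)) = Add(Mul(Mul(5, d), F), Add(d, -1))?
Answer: -166318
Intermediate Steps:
Function('X')(d, F) = Add(-2, Mul(2, d), Mul(10, F, d)) (Function('X')(d, F) = Mul(2, Add(Mul(Mul(5, d), F), Add(d, -1))) = Mul(2, Add(Mul(5, F, d), Add(-1, d))) = Mul(2, Add(-1, d, Mul(5, F, d))) = Add(-2, Mul(2, d), Mul(10, F, d)))
Add(Mul(Pow(Add(Add(2, 3), Function('X')(3, 4)), 2), Add(Mul(-50, Pow(6, -1)), Mul(-45, Pow(27, -1)))), 92) = Add(Mul(Pow(Add(Add(2, 3), Add(-2, Mul(2, 3), Mul(10, 4, 3))), 2), Add(Mul(-50, Pow(6, -1)), Mul(-45, Pow(27, -1)))), 92) = Add(Mul(Pow(Add(5, Add(-2, 6, 120)), 2), Add(Mul(-50, Rational(1, 6)), Mul(-45, Rational(1, 27)))), 92) = Add(Mul(Pow(Add(5, 124), 2), Add(Rational(-25, 3), Rational(-5, 3))), 92) = Add(Mul(Pow(129, 2), -10), 92) = Add(Mul(16641, -10), 92) = Add(-166410, 92) = -166318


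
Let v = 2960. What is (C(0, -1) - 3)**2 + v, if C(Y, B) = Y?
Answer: 2969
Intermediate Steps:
(C(0, -1) - 3)**2 + v = (0 - 3)**2 + 2960 = (-3)**2 + 2960 = 9 + 2960 = 2969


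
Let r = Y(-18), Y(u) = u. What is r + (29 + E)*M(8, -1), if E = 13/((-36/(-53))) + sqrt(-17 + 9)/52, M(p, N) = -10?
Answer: -8989/18 - 5*I*sqrt(2)/13 ≈ -499.39 - 0.54393*I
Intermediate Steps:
r = -18
E = 689/36 + I*sqrt(2)/26 (E = 13/((-36*(-1/53))) + sqrt(-8)*(1/52) = 13/(36/53) + (2*I*sqrt(2))*(1/52) = 13*(53/36) + I*sqrt(2)/26 = 689/36 + I*sqrt(2)/26 ≈ 19.139 + 0.054393*I)
r + (29 + E)*M(8, -1) = -18 + (29 + (689/36 + I*sqrt(2)/26))*(-10) = -18 + (1733/36 + I*sqrt(2)/26)*(-10) = -18 + (-8665/18 - 5*I*sqrt(2)/13) = -8989/18 - 5*I*sqrt(2)/13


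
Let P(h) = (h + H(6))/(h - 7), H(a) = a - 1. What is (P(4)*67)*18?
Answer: -3618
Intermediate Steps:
H(a) = -1 + a
P(h) = (5 + h)/(-7 + h) (P(h) = (h + (-1 + 6))/(h - 7) = (h + 5)/(-7 + h) = (5 + h)/(-7 + h))
(P(4)*67)*18 = (((5 + 4)/(-7 + 4))*67)*18 = ((9/(-3))*67)*18 = (-⅓*9*67)*18 = -3*67*18 = -201*18 = -3618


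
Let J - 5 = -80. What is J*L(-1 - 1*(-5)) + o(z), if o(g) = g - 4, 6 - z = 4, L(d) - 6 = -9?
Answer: 223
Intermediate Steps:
L(d) = -3 (L(d) = 6 - 9 = -3)
z = 2 (z = 6 - 1*4 = 6 - 4 = 2)
o(g) = -4 + g
J = -75 (J = 5 - 80 = -75)
J*L(-1 - 1*(-5)) + o(z) = -75*(-3) + (-4 + 2) = 225 - 2 = 223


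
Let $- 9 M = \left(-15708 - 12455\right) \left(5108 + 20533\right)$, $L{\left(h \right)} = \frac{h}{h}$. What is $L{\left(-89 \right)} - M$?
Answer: $-80236386$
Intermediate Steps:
$L{\left(h \right)} = 1$
$M = 80236387$ ($M = - \frac{\left(-15708 - 12455\right) \left(5108 + 20533\right)}{9} = - \frac{\left(-28163\right) 25641}{9} = \left(- \frac{1}{9}\right) \left(-722127483\right) = 80236387$)
$L{\left(-89 \right)} - M = 1 - 80236387 = -80236386$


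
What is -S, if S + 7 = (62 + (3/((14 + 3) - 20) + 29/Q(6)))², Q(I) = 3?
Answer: -44881/9 ≈ -4986.8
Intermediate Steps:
S = 44881/9 (S = -7 + (62 + (3/((14 + 3) - 20) + 29/3))² = -7 + (62 + (3/(17 - 20) + 29*(⅓)))² = -7 + (62 + (3/(-3) + 29/3))² = -7 + (62 + (3*(-⅓) + 29/3))² = -7 + (62 + (-1 + 29/3))² = -7 + (62 + 26/3)² = -7 + (212/3)² = -7 + 44944/9 = 44881/9 ≈ 4986.8)
-S = -1*44881/9 = -44881/9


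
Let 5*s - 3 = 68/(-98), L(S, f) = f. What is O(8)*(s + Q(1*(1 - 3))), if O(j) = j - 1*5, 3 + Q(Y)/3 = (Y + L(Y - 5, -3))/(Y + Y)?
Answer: -14079/980 ≈ -14.366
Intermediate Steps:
Q(Y) = -9 + 3*(-3 + Y)/(2*Y) (Q(Y) = -9 + 3*((Y - 3)/(Y + Y)) = -9 + 3*((-3 + Y)/((2*Y))) = -9 + 3*((-3 + Y)*(1/(2*Y))) = -9 + 3*((-3 + Y)/(2*Y)) = -9 + 3*(-3 + Y)/(2*Y))
O(j) = -5 + j (O(j) = j - 5 = -5 + j)
s = 113/245 (s = 3/5 + (68/(-98))/5 = 3/5 + (68*(-1/98))/5 = 3/5 + (1/5)*(-34/49) = 3/5 - 34/245 = 113/245 ≈ 0.46122)
O(8)*(s + Q(1*(1 - 3))) = (-5 + 8)*(113/245 + 3*(-3 - 5*(1 - 3))/(2*((1*(1 - 3))))) = 3*(113/245 + 3*(-3 - 5*(-2))/(2*((1*(-2))))) = 3*(113/245 + (3/2)*(-3 - 5*(-2))/(-2)) = 3*(113/245 + (3/2)*(-1/2)*(-3 + 10)) = 3*(113/245 + (3/2)*(-1/2)*7) = 3*(113/245 - 21/4) = 3*(-4693/980) = -14079/980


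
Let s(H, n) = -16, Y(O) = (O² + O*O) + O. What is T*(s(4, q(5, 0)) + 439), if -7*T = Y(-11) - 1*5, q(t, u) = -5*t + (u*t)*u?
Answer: -95598/7 ≈ -13657.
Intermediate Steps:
q(t, u) = -5*t + t*u² (q(t, u) = -5*t + (t*u)*u = -5*t + t*u²)
Y(O) = O + 2*O² (Y(O) = (O² + O²) + O = 2*O² + O = O + 2*O²)
T = -226/7 (T = -(-11*(1 + 2*(-11)) - 1*5)/7 = -(-11*(1 - 22) - 5)/7 = -(-11*(-21) - 5)/7 = -(231 - 5)/7 = -⅐*226 = -226/7 ≈ -32.286)
T*(s(4, q(5, 0)) + 439) = -226*(-16 + 439)/7 = -226/7*423 = -95598/7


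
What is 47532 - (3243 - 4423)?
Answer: 48712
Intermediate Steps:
47532 - (3243 - 4423) = 47532 - 1*(-1180) = 47532 + 1180 = 48712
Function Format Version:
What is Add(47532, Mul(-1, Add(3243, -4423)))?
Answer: 48712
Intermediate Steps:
Add(47532, Mul(-1, Add(3243, -4423))) = Add(47532, Mul(-1, -1180)) = Add(47532, 1180) = 48712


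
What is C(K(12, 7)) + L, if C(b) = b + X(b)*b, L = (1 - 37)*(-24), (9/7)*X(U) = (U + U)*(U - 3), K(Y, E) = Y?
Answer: 2892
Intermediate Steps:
X(U) = 14*U*(-3 + U)/9 (X(U) = 7*((U + U)*(U - 3))/9 = 7*((2*U)*(-3 + U))/9 = 7*(2*U*(-3 + U))/9 = 14*U*(-3 + U)/9)
L = 864 (L = -36*(-24) = 864)
C(b) = b + 14*b²*(-3 + b)/9 (C(b) = b + (14*b*(-3 + b)/9)*b = b + 14*b²*(-3 + b)/9)
C(K(12, 7)) + L = (⅑)*12*(9 + 14*12*(-3 + 12)) + 864 = (⅑)*12*(9 + 14*12*9) + 864 = (⅑)*12*(9 + 1512) + 864 = (⅑)*12*1521 + 864 = 2028 + 864 = 2892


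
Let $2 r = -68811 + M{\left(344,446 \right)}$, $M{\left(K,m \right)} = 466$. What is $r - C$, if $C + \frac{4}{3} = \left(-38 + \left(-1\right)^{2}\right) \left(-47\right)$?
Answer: $- \frac{215461}{6} \approx -35910.0$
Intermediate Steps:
$C = \frac{5213}{3}$ ($C = - \frac{4}{3} + \left(-38 + \left(-1\right)^{2}\right) \left(-47\right) = - \frac{4}{3} + \left(-38 + 1\right) \left(-47\right) = - \frac{4}{3} - -1739 = - \frac{4}{3} + 1739 = \frac{5213}{3} \approx 1737.7$)
$r = - \frac{68345}{2}$ ($r = \frac{-68811 + 466}{2} = \frac{1}{2} \left(-68345\right) = - \frac{68345}{2} \approx -34173.0$)
$r - C = - \frac{68345}{2} - \frac{5213}{3} = - \frac{215461}{6}$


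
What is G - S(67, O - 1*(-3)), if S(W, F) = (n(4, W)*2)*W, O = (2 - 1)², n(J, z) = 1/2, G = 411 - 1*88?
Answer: 256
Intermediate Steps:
G = 323 (G = 411 - 88 = 323)
n(J, z) = ½
O = 1 (O = 1² = 1)
S(W, F) = W (S(W, F) = ((½)*2)*W = 1*W = W)
G - S(67, O - 1*(-3)) = 323 - 1*67 = 323 - 67 = 256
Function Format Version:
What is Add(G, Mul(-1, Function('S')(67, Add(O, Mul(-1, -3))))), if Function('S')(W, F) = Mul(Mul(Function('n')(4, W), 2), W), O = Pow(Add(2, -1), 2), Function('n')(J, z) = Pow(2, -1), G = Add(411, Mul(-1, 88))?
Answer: 256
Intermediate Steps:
G = 323 (G = Add(411, -88) = 323)
Function('n')(J, z) = Rational(1, 2)
O = 1 (O = Pow(1, 2) = 1)
Function('S')(W, F) = W (Function('S')(W, F) = Mul(Mul(Rational(1, 2), 2), W) = Mul(1, W) = W)
Add(G, Mul(-1, Function('S')(67, Add(O, Mul(-1, -3))))) = Add(323, Mul(-1, 67)) = Add(323, -67) = 256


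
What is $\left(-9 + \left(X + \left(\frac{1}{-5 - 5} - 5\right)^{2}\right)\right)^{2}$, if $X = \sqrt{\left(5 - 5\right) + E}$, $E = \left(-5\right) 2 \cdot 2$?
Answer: $\frac{2693401}{10000} + \frac{1701 i \sqrt{5}}{25} \approx 269.34 + 152.14 i$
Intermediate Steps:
$E = -20$ ($E = \left(-10\right) 2 = -20$)
$X = 2 i \sqrt{5}$ ($X = \sqrt{\left(5 - 5\right) - 20} = \sqrt{0 - 20} = \sqrt{-20} = 2 i \sqrt{5} \approx 4.4721 i$)
$\left(-9 + \left(X + \left(\frac{1}{-5 - 5} - 5\right)^{2}\right)\right)^{2} = \left(-9 + \left(2 i \sqrt{5} + \left(\frac{1}{-5 - 5} - 5\right)^{2}\right)\right)^{2} = \left(-9 + \left(2 i \sqrt{5} + \left(\frac{1}{-10} - 5\right)^{2}\right)\right)^{2} = \left(-9 + \left(2 i \sqrt{5} + \left(- \frac{1}{10} - 5\right)^{2}\right)\right)^{2} = \left(-9 + \left(2 i \sqrt{5} + \left(- \frac{51}{10}\right)^{2}\right)\right)^{2} = \left(-9 + \left(2 i \sqrt{5} + \frac{2601}{100}\right)\right)^{2} = \left(-9 + \left(\frac{2601}{100} + 2 i \sqrt{5}\right)\right)^{2} = \left(\frac{1701}{100} + 2 i \sqrt{5}\right)^{2}$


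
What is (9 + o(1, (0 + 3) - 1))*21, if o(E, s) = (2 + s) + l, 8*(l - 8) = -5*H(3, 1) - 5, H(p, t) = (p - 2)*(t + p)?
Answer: 3003/8 ≈ 375.38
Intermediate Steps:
H(p, t) = (-2 + p)*(p + t)
l = 39/8 (l = 8 + (-5*(3² - 2*3 - 2*1 + 3*1) - 5)/8 = 8 + (-5*(9 - 6 - 2 + 3) - 5)/8 = 8 + (-5*4 - 5)/8 = 8 + (-20 - 5)/8 = 8 + (⅛)*(-25) = 8 - 25/8 = 39/8 ≈ 4.8750)
o(E, s) = 55/8 + s (o(E, s) = (2 + s) + 39/8 = 55/8 + s)
(9 + o(1, (0 + 3) - 1))*21 = (9 + (55/8 + ((0 + 3) - 1)))*21 = (9 + (55/8 + (3 - 1)))*21 = (9 + (55/8 + 2))*21 = (9 + 71/8)*21 = (143/8)*21 = 3003/8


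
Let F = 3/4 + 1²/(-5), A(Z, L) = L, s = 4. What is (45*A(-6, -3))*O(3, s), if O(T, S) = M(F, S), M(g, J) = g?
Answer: -297/4 ≈ -74.250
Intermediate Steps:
F = 11/20 (F = 3*(¼) + 1*(-⅕) = ¾ - ⅕ = 11/20 ≈ 0.55000)
O(T, S) = 11/20
(45*A(-6, -3))*O(3, s) = (45*(-3))*(11/20) = -135*11/20 = -297/4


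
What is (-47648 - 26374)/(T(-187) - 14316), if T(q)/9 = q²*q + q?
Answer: 12337/9811471 ≈ 0.0012574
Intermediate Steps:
T(q) = 9*q + 9*q³ (T(q) = 9*(q²*q + q) = 9*(q³ + q) = 9*(q + q³) = 9*q + 9*q³)
(-47648 - 26374)/(T(-187) - 14316) = (-47648 - 26374)/(9*(-187)*(1 + (-187)²) - 14316) = -74022/(9*(-187)*(1 + 34969) - 14316) = -74022/(9*(-187)*34970 - 14316) = -74022/(-58854510 - 14316) = -74022/(-58868826) = -74022*(-1/58868826) = 12337/9811471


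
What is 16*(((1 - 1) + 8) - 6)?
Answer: 32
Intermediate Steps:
16*(((1 - 1) + 8) - 6) = 16*((0 + 8) - 6) = 16*(8 - 6) = 16*2 = 32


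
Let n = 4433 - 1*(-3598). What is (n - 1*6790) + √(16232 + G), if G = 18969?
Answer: 1241 + √35201 ≈ 1428.6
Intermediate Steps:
n = 8031 (n = 4433 + 3598 = 8031)
(n - 1*6790) + √(16232 + G) = (8031 - 1*6790) + √(16232 + 18969) = (8031 - 6790) + √35201 = 1241 + √35201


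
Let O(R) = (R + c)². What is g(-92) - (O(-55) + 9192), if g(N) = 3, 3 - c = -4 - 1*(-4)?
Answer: -11893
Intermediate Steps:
c = 3 (c = 3 - (-4 - 1*(-4)) = 3 - (-4 + 4) = 3 - 1*0 = 3 + 0 = 3)
O(R) = (3 + R)² (O(R) = (R + 3)² = (3 + R)²)
g(-92) - (O(-55) + 9192) = 3 - ((3 - 55)² + 9192) = 3 - ((-52)² + 9192) = 3 - (2704 + 9192) = 3 - 1*11896 = 3 - 11896 = -11893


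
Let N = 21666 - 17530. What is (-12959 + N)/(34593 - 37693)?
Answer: 8823/3100 ≈ 2.8461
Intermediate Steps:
N = 4136
(-12959 + N)/(34593 - 37693) = (-12959 + 4136)/(34593 - 37693) = -8823/(-3100) = -8823*(-1/3100) = 8823/3100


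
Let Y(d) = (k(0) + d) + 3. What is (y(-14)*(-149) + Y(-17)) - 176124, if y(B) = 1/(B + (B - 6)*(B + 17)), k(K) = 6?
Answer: -13033619/74 ≈ -1.7613e+5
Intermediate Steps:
y(B) = 1/(B + (-6 + B)*(17 + B))
Y(d) = 9 + d (Y(d) = (6 + d) + 3 = 9 + d)
(y(-14)*(-149) + Y(-17)) - 176124 = (-149/(-102 + (-14)**2 + 12*(-14)) + (9 - 17)) - 176124 = (-149/(-102 + 196 - 168) - 8) - 176124 = (-149/(-74) - 8) - 176124 = (-1/74*(-149) - 8) - 176124 = (149/74 - 8) - 176124 = -443/74 - 176124 = -13033619/74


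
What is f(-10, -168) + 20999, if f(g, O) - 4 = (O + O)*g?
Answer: 24363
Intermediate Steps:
f(g, O) = 4 + 2*O*g (f(g, O) = 4 + (O + O)*g = 4 + (2*O)*g = 4 + 2*O*g)
f(-10, -168) + 20999 = (4 + 2*(-168)*(-10)) + 20999 = (4 + 3360) + 20999 = 3364 + 20999 = 24363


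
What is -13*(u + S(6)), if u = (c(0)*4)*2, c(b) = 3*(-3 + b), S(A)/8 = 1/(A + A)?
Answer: 2782/3 ≈ 927.33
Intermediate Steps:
S(A) = 4/A (S(A) = 8/(A + A) = 8/((2*A)) = 8*(1/(2*A)) = 4/A)
c(b) = -9 + 3*b
u = -72 (u = ((-9 + 3*0)*4)*2 = ((-9 + 0)*4)*2 = -9*4*2 = -36*2 = -72)
-13*(u + S(6)) = -13*(-72 + 4/6) = -13*(-72 + 4*(1/6)) = -13*(-72 + 2/3) = -13*(-214/3) = 2782/3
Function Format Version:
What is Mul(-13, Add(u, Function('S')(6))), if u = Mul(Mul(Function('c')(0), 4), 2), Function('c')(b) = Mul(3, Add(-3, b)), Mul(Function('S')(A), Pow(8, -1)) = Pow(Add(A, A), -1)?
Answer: Rational(2782, 3) ≈ 927.33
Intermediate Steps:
Function('S')(A) = Mul(4, Pow(A, -1)) (Function('S')(A) = Mul(8, Pow(Add(A, A), -1)) = Mul(8, Pow(Mul(2, A), -1)) = Mul(8, Mul(Rational(1, 2), Pow(A, -1))) = Mul(4, Pow(A, -1)))
Function('c')(b) = Add(-9, Mul(3, b))
u = -72 (u = Mul(Mul(Add(-9, Mul(3, 0)), 4), 2) = Mul(Mul(Add(-9, 0), 4), 2) = Mul(Mul(-9, 4), 2) = Mul(-36, 2) = -72)
Mul(-13, Add(u, Function('S')(6))) = Mul(-13, Add(-72, Mul(4, Pow(6, -1)))) = Mul(-13, Add(-72, Mul(4, Rational(1, 6)))) = Mul(-13, Add(-72, Rational(2, 3))) = Mul(-13, Rational(-214, 3)) = Rational(2782, 3)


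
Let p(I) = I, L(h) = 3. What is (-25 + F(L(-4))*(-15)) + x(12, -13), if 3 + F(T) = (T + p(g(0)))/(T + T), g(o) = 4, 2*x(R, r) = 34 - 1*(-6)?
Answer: 45/2 ≈ 22.500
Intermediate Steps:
x(R, r) = 20 (x(R, r) = (34 - 1*(-6))/2 = (34 + 6)/2 = (½)*40 = 20)
F(T) = -3 + (4 + T)/(2*T) (F(T) = -3 + (T + 4)/(T + T) = -3 + (4 + T)/((2*T)) = -3 + (4 + T)*(1/(2*T)) = -3 + (4 + T)/(2*T))
(-25 + F(L(-4))*(-15)) + x(12, -13) = (-25 + (-5/2 + 2/3)*(-15)) + 20 = (-25 + (-5/2 + 2*(⅓))*(-15)) + 20 = (-25 + (-5/2 + ⅔)*(-15)) + 20 = (-25 - 11/6*(-15)) + 20 = (-25 + 55/2) + 20 = 5/2 + 20 = 45/2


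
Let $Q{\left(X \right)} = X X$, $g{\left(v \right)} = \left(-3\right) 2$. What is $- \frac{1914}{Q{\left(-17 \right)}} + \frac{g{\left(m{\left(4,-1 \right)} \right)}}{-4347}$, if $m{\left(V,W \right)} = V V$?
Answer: $- \frac{2772808}{418761} \approx -6.6215$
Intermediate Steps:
$m{\left(V,W \right)} = V^{2}$
$g{\left(v \right)} = -6$
$Q{\left(X \right)} = X^{2}$
$- \frac{1914}{Q{\left(-17 \right)}} + \frac{g{\left(m{\left(4,-1 \right)} \right)}}{-4347} = - \frac{1914}{\left(-17\right)^{2}} - \frac{6}{-4347} = - \frac{1914}{289} - - \frac{2}{1449} = \left(-1914\right) \frac{1}{289} + \frac{2}{1449} = - \frac{1914}{289} + \frac{2}{1449} = - \frac{2772808}{418761}$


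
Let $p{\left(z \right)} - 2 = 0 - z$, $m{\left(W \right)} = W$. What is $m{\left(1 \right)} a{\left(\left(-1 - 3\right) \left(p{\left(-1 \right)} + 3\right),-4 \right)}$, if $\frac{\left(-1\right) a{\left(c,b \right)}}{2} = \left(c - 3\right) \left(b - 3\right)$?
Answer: $-378$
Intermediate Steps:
$p{\left(z \right)} = 2 - z$ ($p{\left(z \right)} = 2 + \left(0 - z\right) = 2 - z$)
$a{\left(c,b \right)} = - 2 \left(-3 + b\right) \left(-3 + c\right)$ ($a{\left(c,b \right)} = - 2 \left(c - 3\right) \left(b - 3\right) = - 2 \left(-3 + c\right) \left(-3 + b\right) = - 2 \left(-3 + b\right) \left(-3 + c\right)$)
$m{\left(1 \right)} a{\left(\left(-1 - 3\right) \left(p{\left(-1 \right)} + 3\right),-4 \right)} = 1 \left(-18 + 6 \left(-4\right) + 6 \left(-1 - 3\right) \left(\left(2 - -1\right) + 3\right) - - 8 \left(-1 - 3\right) \left(\left(2 - -1\right) + 3\right)\right) = 1 \left(-18 - 24 + 6 \left(- 4 \left(\left(2 + 1\right) + 3\right)\right) - - 8 \left(- 4 \left(\left(2 + 1\right) + 3\right)\right)\right) = 1 \left(-18 - 24 + 6 \left(- 4 \left(3 + 3\right)\right) - - 8 \left(- 4 \left(3 + 3\right)\right)\right) = 1 \left(-18 - 24 + 6 \left(\left(-4\right) 6\right) - - 8 \left(\left(-4\right) 6\right)\right) = 1 \left(-18 - 24 + 6 \left(-24\right) - \left(-8\right) \left(-24\right)\right) = 1 \left(-18 - 24 - 144 - 192\right) = 1 \left(-378\right) = -378$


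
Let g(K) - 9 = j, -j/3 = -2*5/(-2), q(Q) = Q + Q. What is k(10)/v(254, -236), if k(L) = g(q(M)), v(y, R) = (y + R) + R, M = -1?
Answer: 3/109 ≈ 0.027523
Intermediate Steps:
q(Q) = 2*Q
j = -15 (j = -3*(-2*5)/(-2) = -(-30)*(-1)/2 = -3*5 = -15)
g(K) = -6 (g(K) = 9 - 15 = -6)
v(y, R) = y + 2*R (v(y, R) = (R + y) + R = y + 2*R)
k(L) = -6
k(10)/v(254, -236) = -6/(254 + 2*(-236)) = -6/(254 - 472) = -6/(-218) = -6*(-1/218) = 3/109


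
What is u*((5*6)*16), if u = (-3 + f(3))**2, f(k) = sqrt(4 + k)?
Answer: 7680 - 2880*sqrt(7) ≈ 60.236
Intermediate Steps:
u = (-3 + sqrt(7))**2 (u = (-3 + sqrt(4 + 3))**2 = (-3 + sqrt(7))**2 ≈ 0.12549)
u*((5*6)*16) = (3 - sqrt(7))**2*((5*6)*16) = (3 - sqrt(7))**2*(30*16) = (3 - sqrt(7))**2*480 = 480*(3 - sqrt(7))**2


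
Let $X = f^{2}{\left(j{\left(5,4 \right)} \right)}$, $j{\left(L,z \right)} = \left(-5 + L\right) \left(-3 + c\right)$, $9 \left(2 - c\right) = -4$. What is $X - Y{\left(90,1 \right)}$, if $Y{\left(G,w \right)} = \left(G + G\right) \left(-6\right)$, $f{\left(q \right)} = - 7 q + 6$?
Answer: $1116$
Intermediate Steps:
$c = \frac{22}{9}$ ($c = 2 - - \frac{4}{9} = 2 + \frac{4}{9} = \frac{22}{9} \approx 2.4444$)
$j{\left(L,z \right)} = \frac{25}{9} - \frac{5 L}{9}$ ($j{\left(L,z \right)} = \left(-5 + L\right) \left(-3 + \frac{22}{9}\right) = \left(-5 + L\right) \left(- \frac{5}{9}\right) = \frac{25}{9} - \frac{5 L}{9}$)
$f{\left(q \right)} = 6 - 7 q$
$Y{\left(G,w \right)} = - 12 G$ ($Y{\left(G,w \right)} = 2 G \left(-6\right) = - 12 G$)
$X = 36$ ($X = \left(6 - 7 \left(\frac{25}{9} - \frac{25}{9}\right)\right)^{2} = \left(6 - 0\right)^{2} = \left(6 + 0\right)^{2} = 6^{2} = 36$)
$X - Y{\left(90,1 \right)} = 36 - \left(-12\right) 90 = 36 - -1080 = 36 + 1080 = 1116$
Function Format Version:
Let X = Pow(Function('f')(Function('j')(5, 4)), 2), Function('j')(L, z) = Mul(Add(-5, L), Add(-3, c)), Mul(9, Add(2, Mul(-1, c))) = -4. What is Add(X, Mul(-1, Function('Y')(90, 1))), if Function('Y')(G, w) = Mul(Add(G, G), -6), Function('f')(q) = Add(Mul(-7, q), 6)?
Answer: 1116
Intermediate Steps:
c = Rational(22, 9) (c = Add(2, Mul(Rational(-1, 9), -4)) = Add(2, Rational(4, 9)) = Rational(22, 9) ≈ 2.4444)
Function('j')(L, z) = Add(Rational(25, 9), Mul(Rational(-5, 9), L)) (Function('j')(L, z) = Mul(Add(-5, L), Add(-3, Rational(22, 9))) = Mul(Add(-5, L), Rational(-5, 9)) = Add(Rational(25, 9), Mul(Rational(-5, 9), L)))
Function('f')(q) = Add(6, Mul(-7, q))
Function('Y')(G, w) = Mul(-12, G) (Function('Y')(G, w) = Mul(Mul(2, G), -6) = Mul(-12, G))
X = 36 (X = Pow(Add(6, Mul(-7, Add(Rational(25, 9), Mul(Rational(-5, 9), 5)))), 2) = Pow(Add(6, Mul(-7, Add(Rational(25, 9), Rational(-25, 9)))), 2) = Pow(Add(6, Mul(-7, 0)), 2) = Pow(Add(6, 0), 2) = Pow(6, 2) = 36)
Add(X, Mul(-1, Function('Y')(90, 1))) = Add(36, Mul(-1, Mul(-12, 90))) = Add(36, Mul(-1, -1080)) = Add(36, 1080) = 1116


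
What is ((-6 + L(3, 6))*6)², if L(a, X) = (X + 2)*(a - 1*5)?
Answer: 17424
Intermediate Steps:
L(a, X) = (-5 + a)*(2 + X) (L(a, X) = (2 + X)*(a - 5) = (2 + X)*(-5 + a) = (-5 + a)*(2 + X))
((-6 + L(3, 6))*6)² = ((-6 + (-10 - 5*6 + 2*3 + 6*3))*6)² = ((-6 + (-10 - 30 + 6 + 18))*6)² = ((-6 - 16)*6)² = (-22*6)² = (-132)² = 17424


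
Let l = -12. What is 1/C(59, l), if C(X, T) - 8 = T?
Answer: -¼ ≈ -0.25000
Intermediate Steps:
C(X, T) = 8 + T
1/C(59, l) = 1/(8 - 12) = 1/(-4) = -¼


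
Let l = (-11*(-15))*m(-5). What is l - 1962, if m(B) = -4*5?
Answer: -5262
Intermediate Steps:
m(B) = -20
l = -3300 (l = -11*(-15)*(-20) = 165*(-20) = -3300)
l - 1962 = -3300 - 1962 = -5262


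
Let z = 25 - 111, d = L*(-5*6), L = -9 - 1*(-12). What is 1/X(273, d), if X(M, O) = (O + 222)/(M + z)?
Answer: 17/12 ≈ 1.4167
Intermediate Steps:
L = 3 (L = -9 + 12 = 3)
d = -90 (d = 3*(-5*6) = 3*(-30) = -90)
z = -86
X(M, O) = (222 + O)/(-86 + M) (X(M, O) = (O + 222)/(M - 86) = (222 + O)/(-86 + M))
1/X(273, d) = 1/((222 - 90)/(-86 + 273)) = 1/(132/187) = 1/((1/187)*132) = 1/(12/17) = 17/12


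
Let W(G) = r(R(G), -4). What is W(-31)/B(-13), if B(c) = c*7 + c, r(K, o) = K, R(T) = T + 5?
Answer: 1/4 ≈ 0.25000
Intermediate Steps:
R(T) = 5 + T
B(c) = 8*c (B(c) = 7*c + c = 8*c)
W(G) = 5 + G
W(-31)/B(-13) = (5 - 31)/((8*(-13))) = -26/(-104) = -26*(-1/104) = 1/4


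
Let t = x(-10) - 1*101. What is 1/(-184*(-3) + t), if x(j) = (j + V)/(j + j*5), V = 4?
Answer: 10/4511 ≈ 0.0022168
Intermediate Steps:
x(j) = (4 + j)/(6*j) (x(j) = (j + 4)/(j + j*5) = (4 + j)/(j + 5*j) = (4 + j)/((6*j)) = (4 + j)*(1/(6*j)) = (4 + j)/(6*j))
t = -1009/10 (t = (⅙)*(4 - 10)/(-10) - 1*101 = (⅙)*(-⅒)*(-6) - 101 = ⅒ - 101 = -1009/10 ≈ -100.90)
1/(-184*(-3) + t) = 1/(-184*(-3) - 1009/10) = 1/(552 - 1009/10) = 1/(4511/10) = 10/4511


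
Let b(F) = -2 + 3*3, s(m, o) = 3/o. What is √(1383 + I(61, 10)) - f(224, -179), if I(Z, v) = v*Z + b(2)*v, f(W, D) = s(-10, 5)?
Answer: -⅗ + √2063 ≈ 44.820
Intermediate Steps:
f(W, D) = ⅗ (f(W, D) = 3/5 = 3*(⅕) = ⅗)
b(F) = 7 (b(F) = -2 + 9 = 7)
I(Z, v) = 7*v + Z*v (I(Z, v) = v*Z + 7*v = Z*v + 7*v = 7*v + Z*v)
√(1383 + I(61, 10)) - f(224, -179) = √(1383 + 10*(7 + 61)) - 1*⅗ = √(1383 + 10*68) - ⅗ = √(1383 + 680) - ⅗ = √2063 - ⅗ = -⅗ + √2063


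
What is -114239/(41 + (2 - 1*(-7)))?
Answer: -114239/50 ≈ -2284.8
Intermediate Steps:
-114239/(41 + (2 - 1*(-7))) = -114239/(41 + (2 + 7)) = -114239/(41 + 9) = -114239/50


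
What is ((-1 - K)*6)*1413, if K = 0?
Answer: -8478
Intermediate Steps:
((-1 - K)*6)*1413 = ((-1 - 1*0)*6)*1413 = ((-1 + 0)*6)*1413 = -1*6*1413 = -6*1413 = -8478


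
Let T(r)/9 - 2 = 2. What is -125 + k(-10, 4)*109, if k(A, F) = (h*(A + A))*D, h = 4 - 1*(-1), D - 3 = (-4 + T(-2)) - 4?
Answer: -338025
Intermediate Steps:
T(r) = 36 (T(r) = 18 + 9*2 = 18 + 18 = 36)
D = 31 (D = 3 + ((-4 + 36) - 4) = 3 + (32 - 4) = 3 + 28 = 31)
h = 5 (h = 4 + 1 = 5)
k(A, F) = 310*A (k(A, F) = (5*(A + A))*31 = (5*(2*A))*31 = (10*A)*31 = 310*A)
-125 + k(-10, 4)*109 = -125 + (310*(-10))*109 = -125 - 3100*109 = -125 - 337900 = -338025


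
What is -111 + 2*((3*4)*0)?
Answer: -111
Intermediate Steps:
-111 + 2*((3*4)*0) = -111 + 2*(12*0) = -111 + 2*0 = -111 + 0 = -111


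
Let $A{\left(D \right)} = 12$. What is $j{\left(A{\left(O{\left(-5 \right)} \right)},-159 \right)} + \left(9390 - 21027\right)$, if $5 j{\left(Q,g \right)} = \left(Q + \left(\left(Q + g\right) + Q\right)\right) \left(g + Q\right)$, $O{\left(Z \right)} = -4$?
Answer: $- \frac{40104}{5} \approx -8020.8$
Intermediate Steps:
$j{\left(Q,g \right)} = \frac{\left(Q + g\right) \left(g + 3 Q\right)}{5}$ ($j{\left(Q,g \right)} = \frac{\left(Q + \left(\left(Q + g\right) + Q\right)\right) \left(g + Q\right)}{5} = \frac{\left(Q + \left(g + 2 Q\right)\right) \left(Q + g\right)}{5} = \frac{\left(g + 3 Q\right) \left(Q + g\right)}{5} = \frac{\left(Q + g\right) \left(g + 3 Q\right)}{5}$)
$j{\left(A{\left(O{\left(-5 \right)} \right)},-159 \right)} + \left(9390 - 21027\right) = \left(\frac{\left(-159\right)^{2}}{5} + \frac{3 \cdot 12^{2}}{5} + \frac{4}{5} \cdot 12 \left(-159\right)\right) + \left(9390 - 21027\right) = \left(\frac{1}{5} \cdot 25281 + \frac{3}{5} \cdot 144 - \frac{7632}{5}\right) + \left(9390 - 21027\right) = \left(\frac{25281}{5} + \frac{432}{5} - \frac{7632}{5}\right) - 11637 = \frac{18081}{5} - 11637 = - \frac{40104}{5}$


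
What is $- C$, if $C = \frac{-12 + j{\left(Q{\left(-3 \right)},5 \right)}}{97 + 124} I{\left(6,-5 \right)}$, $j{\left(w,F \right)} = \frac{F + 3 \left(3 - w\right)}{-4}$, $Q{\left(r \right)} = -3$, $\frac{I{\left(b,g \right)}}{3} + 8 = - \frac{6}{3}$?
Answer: $- \frac{1065}{442} \approx -2.4095$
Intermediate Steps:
$I{\left(b,g \right)} = -30$ ($I{\left(b,g \right)} = -24 + 3 \left(- \frac{6}{3}\right) = -24 + 3 \left(\left(-6\right) \frac{1}{3}\right) = -24 + 3 \left(-2\right) = -24 - 6 = -30$)
$j{\left(w,F \right)} = - \frac{9}{4} - \frac{F}{4} + \frac{3 w}{4}$ ($j{\left(w,F \right)} = \left(F - \left(-9 + 3 w\right)\right) \left(- \frac{1}{4}\right) = \left(9 + F - 3 w\right) \left(- \frac{1}{4}\right) = - \frac{9}{4} - \frac{F}{4} + \frac{3 w}{4}$)
$C = \frac{1065}{442}$ ($C = \frac{-12 - \frac{23}{4}}{97 + 124} \left(-30\right) = \frac{-12 - \frac{23}{4}}{221} \left(-30\right) = \left(-12 - \frac{23}{4}\right) \frac{1}{221} \left(-30\right) = \left(- \frac{71}{4}\right) \frac{1}{221} \left(-30\right) = \left(- \frac{71}{884}\right) \left(-30\right) = \frac{1065}{442} \approx 2.4095$)
$- C = \left(-1\right) \frac{1065}{442} = - \frac{1065}{442}$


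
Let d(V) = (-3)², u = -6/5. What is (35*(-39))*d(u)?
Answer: -12285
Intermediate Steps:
u = -6/5 (u = -6*⅕ = -6/5 ≈ -1.2000)
d(V) = 9
(35*(-39))*d(u) = (35*(-39))*9 = -1365*9 = -12285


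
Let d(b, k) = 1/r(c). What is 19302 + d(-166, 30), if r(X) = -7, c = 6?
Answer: 135113/7 ≈ 19302.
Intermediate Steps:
d(b, k) = -⅐ (d(b, k) = 1/(-7) = -⅐)
19302 + d(-166, 30) = 19302 - ⅐ = 135113/7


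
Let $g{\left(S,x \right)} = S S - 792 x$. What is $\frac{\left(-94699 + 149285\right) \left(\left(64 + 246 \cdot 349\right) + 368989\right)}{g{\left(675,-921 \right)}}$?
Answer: $\frac{24831553502}{1185057} \approx 20954.0$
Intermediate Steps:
$g{\left(S,x \right)} = S^{2} - 792 x$
$\frac{\left(-94699 + 149285\right) \left(\left(64 + 246 \cdot 349\right) + 368989\right)}{g{\left(675,-921 \right)}} = \frac{\left(-94699 + 149285\right) \left(\left(64 + 246 \cdot 349\right) + 368989\right)}{675^{2} - -729432} = \frac{54586 \left(\left(64 + 85854\right) + 368989\right)}{455625 + 729432} = \frac{54586 \left(85918 + 368989\right)}{1185057} = 54586 \cdot 454907 \cdot \frac{1}{1185057} = 24831553502 \cdot \frac{1}{1185057} = \frac{24831553502}{1185057}$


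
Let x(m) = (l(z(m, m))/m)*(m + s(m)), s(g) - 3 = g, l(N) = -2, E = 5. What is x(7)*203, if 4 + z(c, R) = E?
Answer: -986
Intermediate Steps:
z(c, R) = 1 (z(c, R) = -4 + 5 = 1)
s(g) = 3 + g
x(m) = -2*(3 + 2*m)/m (x(m) = (-2/m)*(m + (3 + m)) = (-2/m)*(3 + 2*m) = -2*(3 + 2*m)/m)
x(7)*203 = (-4 - 6/7)*203 = -34/7*203 = -986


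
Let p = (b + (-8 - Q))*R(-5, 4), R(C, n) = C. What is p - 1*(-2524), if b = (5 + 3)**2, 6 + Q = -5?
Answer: 2189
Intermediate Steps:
Q = -11 (Q = -6 - 5 = -11)
b = 64 (b = 8**2 = 64)
p = -335 (p = (64 + (-8 - 1*(-11)))*(-5) = (64 + (-8 + 11))*(-5) = (64 + 3)*(-5) = 67*(-5) = -335)
p - 1*(-2524) = -335 - 1*(-2524) = -335 + 2524 = 2189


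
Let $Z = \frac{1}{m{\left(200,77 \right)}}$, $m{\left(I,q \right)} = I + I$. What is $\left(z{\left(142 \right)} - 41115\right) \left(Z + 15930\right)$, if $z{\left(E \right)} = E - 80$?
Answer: $- \frac{261589757053}{400} \approx -6.5397 \cdot 10^{8}$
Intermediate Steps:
$m{\left(I,q \right)} = 2 I$
$z{\left(E \right)} = -80 + E$ ($z{\left(E \right)} = E - 80 = -80 + E$)
$Z = \frac{1}{400}$ ($Z = \frac{1}{2 \cdot 200} = \frac{1}{400} \approx 0.0025$)
$\left(z{\left(142 \right)} - 41115\right) \left(Z + 15930\right) = \left(\left(-80 + 142\right) - 41115\right) \left(\frac{1}{400} + 15930\right) = \left(62 - 41115\right) \frac{6372001}{400} = \left(-41053\right) \frac{6372001}{400} = - \frac{261589757053}{400}$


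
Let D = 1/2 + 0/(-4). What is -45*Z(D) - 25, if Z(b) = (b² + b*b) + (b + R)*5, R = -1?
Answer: 65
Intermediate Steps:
D = ½ (D = 1*(½) + 0*(-¼) = ½ + 0 = ½ ≈ 0.50000)
Z(b) = -5 + 2*b² + 5*b (Z(b) = (b² + b*b) + (b - 1)*5 = (b² + b²) + (-1 + b)*5 = 2*b² + (-5 + 5*b) = -5 + 2*b² + 5*b)
-45*Z(D) - 25 = -45*(-5 + 2*(½)² + 5*(½)) - 25 = -45*(-5 + 2*(¼) + 5/2) - 25 = -45*(-5 + ½ + 5/2) - 25 = -45*(-2) - 25 = 90 - 25 = 65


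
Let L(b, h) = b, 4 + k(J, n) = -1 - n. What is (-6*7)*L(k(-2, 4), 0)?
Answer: 378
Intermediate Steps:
k(J, n) = -5 - n (k(J, n) = -4 + (-1 - n) = -5 - n)
(-6*7)*L(k(-2, 4), 0) = (-6*7)*(-5 - 1*4) = -42*(-5 - 4) = -42*(-9) = 378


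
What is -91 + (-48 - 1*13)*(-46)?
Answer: 2715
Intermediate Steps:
-91 + (-48 - 1*13)*(-46) = -91 + (-48 - 13)*(-46) = -91 - 61*(-46) = -91 + 2806 = 2715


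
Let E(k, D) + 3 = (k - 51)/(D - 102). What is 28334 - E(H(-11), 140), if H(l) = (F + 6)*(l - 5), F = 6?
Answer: 1077049/38 ≈ 28343.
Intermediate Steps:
H(l) = -60 + 12*l (H(l) = (6 + 6)*(l - 5) = 12*(-5 + l) = -60 + 12*l)
E(k, D) = -3 + (-51 + k)/(-102 + D) (E(k, D) = -3 + (k - 51)/(D - 102) = -3 + (-51 + k)/(-102 + D))
28334 - E(H(-11), 140) = 28334 - (255 + (-60 + 12*(-11)) - 3*140)/(-102 + 140) = 28334 - (255 + (-60 - 132) - 420)/38 = 28334 - (255 - 192 - 420)/38 = 28334 - (-357)/38 = 28334 - 1*(-357/38) = 28334 + 357/38 = 1077049/38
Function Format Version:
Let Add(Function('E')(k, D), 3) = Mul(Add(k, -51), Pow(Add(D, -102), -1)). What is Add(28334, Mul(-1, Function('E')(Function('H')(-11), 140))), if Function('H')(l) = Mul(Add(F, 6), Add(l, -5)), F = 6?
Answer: Rational(1077049, 38) ≈ 28343.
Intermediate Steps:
Function('H')(l) = Add(-60, Mul(12, l)) (Function('H')(l) = Mul(Add(6, 6), Add(l, -5)) = Mul(12, Add(-5, l)) = Add(-60, Mul(12, l)))
Function('E')(k, D) = Add(-3, Mul(Pow(Add(-102, D), -1), Add(-51, k))) (Function('E')(k, D) = Add(-3, Mul(Add(k, -51), Pow(Add(D, -102), -1))) = Add(-3, Mul(Add(-51, k), Pow(Add(-102, D), -1))) = Add(-3, Mul(Pow(Add(-102, D), -1), Add(-51, k))))
Add(28334, Mul(-1, Function('E')(Function('H')(-11), 140))) = Add(28334, Mul(-1, Mul(Pow(Add(-102, 140), -1), Add(255, Add(-60, Mul(12, -11)), Mul(-3, 140))))) = Add(28334, Mul(-1, Mul(Pow(38, -1), Add(255, Add(-60, -132), -420)))) = Add(28334, Mul(-1, Mul(Rational(1, 38), Add(255, -192, -420)))) = Add(28334, Mul(-1, Mul(Rational(1, 38), -357))) = Add(28334, Mul(-1, Rational(-357, 38))) = Add(28334, Rational(357, 38)) = Rational(1077049, 38)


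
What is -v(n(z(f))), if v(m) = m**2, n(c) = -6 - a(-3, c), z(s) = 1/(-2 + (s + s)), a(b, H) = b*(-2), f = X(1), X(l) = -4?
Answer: -144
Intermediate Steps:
f = -4
a(b, H) = -2*b
z(s) = 1/(-2 + 2*s)
n(c) = -12 (n(c) = -6 - (-2)*(-3) = -6 - 1*6 = -6 - 6 = -12)
-v(n(z(f))) = -1*(-12)**2 = -1*144 = -144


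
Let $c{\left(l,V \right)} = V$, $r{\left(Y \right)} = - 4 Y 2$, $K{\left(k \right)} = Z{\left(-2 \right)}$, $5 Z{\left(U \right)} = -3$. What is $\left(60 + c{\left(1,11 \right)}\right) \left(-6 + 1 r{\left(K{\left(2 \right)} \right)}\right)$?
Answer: $- \frac{426}{5} \approx -85.2$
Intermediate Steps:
$Z{\left(U \right)} = - \frac{3}{5}$ ($Z{\left(U \right)} = \frac{1}{5} \left(-3\right) = - \frac{3}{5}$)
$K{\left(k \right)} = - \frac{3}{5}$
$r{\left(Y \right)} = - 8 Y$
$\left(60 + c{\left(1,11 \right)}\right) \left(-6 + 1 r{\left(K{\left(2 \right)} \right)}\right) = \left(60 + 11\right) \left(-6 + 1 \left(\left(-8\right) \left(- \frac{3}{5}\right)\right)\right) = 71 \left(-6 + 1 \cdot \frac{24}{5}\right) = 71 \left(-6 + \frac{24}{5}\right) = 71 \left(- \frac{6}{5}\right) = - \frac{426}{5}$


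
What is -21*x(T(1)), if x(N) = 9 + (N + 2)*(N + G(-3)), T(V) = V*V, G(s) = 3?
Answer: -441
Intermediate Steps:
T(V) = V**2
x(N) = 9 + (2 + N)*(3 + N) (x(N) = 9 + (N + 2)*(N + 3) = 9 + (2 + N)*(3 + N))
-21*x(T(1)) = -21*(15 + (1**2)**2 + 5*1**2) = -21*(15 + 1**2 + 5*1) = -21*(15 + 1 + 5) = -21*21 = -441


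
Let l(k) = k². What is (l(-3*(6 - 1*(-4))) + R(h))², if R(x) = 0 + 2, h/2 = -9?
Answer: 813604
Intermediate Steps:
h = -18 (h = 2*(-9) = -18)
R(x) = 2
(l(-3*(6 - 1*(-4))) + R(h))² = ((-3*(6 - 1*(-4)))² + 2)² = ((-3*(6 + 4))² + 2)² = ((-3*10)² + 2)² = ((-30)² + 2)² = (900 + 2)² = 902² = 813604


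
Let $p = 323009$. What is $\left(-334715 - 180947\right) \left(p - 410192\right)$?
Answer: $44956960146$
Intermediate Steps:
$\left(-334715 - 180947\right) \left(p - 410192\right) = \left(-334715 - 180947\right) \left(323009 - 410192\right) = \left(-515662\right) \left(-87183\right) = 44956960146$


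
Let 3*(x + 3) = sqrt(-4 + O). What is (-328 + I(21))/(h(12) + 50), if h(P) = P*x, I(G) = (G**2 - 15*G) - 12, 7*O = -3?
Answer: -5243/467 + 214*I*sqrt(217)/467 ≈ -11.227 + 6.7504*I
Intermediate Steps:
O = -3/7 (O = (1/7)*(-3) = -3/7 ≈ -0.42857)
I(G) = -12 + G**2 - 15*G
x = -3 + I*sqrt(217)/21 (x = -3 + sqrt(-4 - 3/7)/3 = -3 + sqrt(-31/7)/3 = -3 + (I*sqrt(217)/7)/3 = -3 + I*sqrt(217)/21 ≈ -3.0 + 0.70147*I)
h(P) = P*(-3 + I*sqrt(217)/21)
(-328 + I(21))/(h(12) + 50) = (-328 + (-12 + 21**2 - 15*21))/((1/21)*12*(-63 + I*sqrt(217)) + 50) = (-328 + (-12 + 441 - 315))/((-36 + 4*I*sqrt(217)/7) + 50) = (-328 + 114)/(14 + 4*I*sqrt(217)/7) = -214/(14 + 4*I*sqrt(217)/7)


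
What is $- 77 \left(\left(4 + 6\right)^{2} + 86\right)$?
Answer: $-14322$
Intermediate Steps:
$- 77 \left(\left(4 + 6\right)^{2} + 86\right) = - 77 \left(10^{2} + 86\right) = - 77 \left(100 + 86\right) = \left(-77\right) 186 = -14322$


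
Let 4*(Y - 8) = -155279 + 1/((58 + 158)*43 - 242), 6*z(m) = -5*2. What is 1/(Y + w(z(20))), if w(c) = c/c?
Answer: -36184/1404328177 ≈ -2.5766e-5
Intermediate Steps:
z(m) = -5/3 (z(m) = (-5*2)/6 = (⅙)*(-10) = -5/3)
w(c) = 1
Y = -1404364361/36184 (Y = 8 + (-155279 + 1/((58 + 158)*43 - 242))/4 = 8 + (-155279 + 1/(216*43 - 242))/4 = 8 + (-155279 + 1/(9288 - 242))/4 = 8 + (-155279 + 1/9046)/4 = 8 + (¼)*(-1404653833/9046) = 8 - 1404653833/36184 = -1404364361/36184 ≈ -38812.)
1/(Y + w(z(20))) = 1/(-1404364361/36184 + 1) = 1/(-1404328177/36184) = -36184/1404328177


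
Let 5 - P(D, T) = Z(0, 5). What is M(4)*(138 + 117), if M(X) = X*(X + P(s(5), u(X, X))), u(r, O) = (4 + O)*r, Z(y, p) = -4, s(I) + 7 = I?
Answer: 13260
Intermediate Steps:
s(I) = -7 + I
u(r, O) = r*(4 + O)
P(D, T) = 9 (P(D, T) = 5 - 1*(-4) = 5 + 4 = 9)
M(X) = X*(9 + X) (M(X) = X*(X + 9) = X*(9 + X))
M(4)*(138 + 117) = (4*(9 + 4))*(138 + 117) = (4*13)*255 = 52*255 = 13260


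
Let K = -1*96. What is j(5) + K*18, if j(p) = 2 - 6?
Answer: -1732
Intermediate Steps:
j(p) = -4
K = -96
j(5) + K*18 = -4 - 96*18 = -4 - 1728 = -1732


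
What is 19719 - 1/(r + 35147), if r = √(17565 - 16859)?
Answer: 24359095661110/1235310903 + √706/1235310903 ≈ 19719.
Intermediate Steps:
r = √706 ≈ 26.571
19719 - 1/(r + 35147) = 19719 - 1/(√706 + 35147) = 19719 - 1/(35147 + √706)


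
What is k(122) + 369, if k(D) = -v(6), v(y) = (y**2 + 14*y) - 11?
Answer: 260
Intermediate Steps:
v(y) = -11 + y**2 + 14*y
k(D) = -109 (k(D) = -(-11 + 6**2 + 14*6) = -(-11 + 36 + 84) = -1*109 = -109)
k(122) + 369 = -109 + 369 = 260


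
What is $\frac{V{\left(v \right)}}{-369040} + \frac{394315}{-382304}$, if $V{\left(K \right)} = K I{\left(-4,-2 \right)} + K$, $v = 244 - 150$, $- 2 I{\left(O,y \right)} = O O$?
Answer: $- \frac{1297021889}{1259691680} \approx -1.0296$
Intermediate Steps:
$I{\left(O,y \right)} = - \frac{O^{2}}{2}$ ($I{\left(O,y \right)} = - \frac{O O}{2} = - \frac{O^{2}}{2}$)
$v = 94$ ($v = 244 - 150 = 94$)
$V{\left(K \right)} = - 7 K$ ($V{\left(K \right)} = K \left(- \frac{\left(-4\right)^{2}}{2}\right) + K = K \left(\left(- \frac{1}{2}\right) 16\right) + K = K \left(-8\right) + K = - 8 K + K = - 7 K$)
$\frac{V{\left(v \right)}}{-369040} + \frac{394315}{-382304} = \frac{\left(-7\right) 94}{-369040} + \frac{394315}{-382304} = \left(-658\right) \left(- \frac{1}{369040}\right) + 394315 \left(- \frac{1}{382304}\right) = \frac{47}{26360} - \frac{394315}{382304} = - \frac{1297021889}{1259691680}$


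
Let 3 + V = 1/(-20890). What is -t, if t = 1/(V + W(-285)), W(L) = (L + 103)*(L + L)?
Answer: -20890/2167065929 ≈ -9.6398e-6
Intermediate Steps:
V = -62671/20890 (V = -3 + 1/(-20890) = -3 - 1/20890 = -62671/20890 ≈ -3.0000)
W(L) = 2*L*(103 + L) (W(L) = (103 + L)*(2*L) = 2*L*(103 + L))
t = 20890/2167065929 (t = 1/(-62671/20890 + 2*(-285)*(103 - 285)) = 1/(-62671/20890 + 2*(-285)*(-182)) = 1/(-62671/20890 + 103740) = 1/(2167065929/20890) = 20890/2167065929 ≈ 9.6398e-6)
-t = -1*20890/2167065929 = -20890/2167065929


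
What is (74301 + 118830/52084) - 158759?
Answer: -2199395821/26042 ≈ -84456.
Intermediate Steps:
(74301 + 118830/52084) - 158759 = (74301 + 118830*(1/52084)) - 158759 = (74301 + 59415/26042) - 158759 = 1935006057/26042 - 158759 = -2199395821/26042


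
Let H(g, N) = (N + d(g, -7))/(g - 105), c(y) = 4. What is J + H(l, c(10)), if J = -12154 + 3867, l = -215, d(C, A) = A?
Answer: -2651837/320 ≈ -8287.0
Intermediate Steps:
J = -8287
H(g, N) = (-7 + N)/(-105 + g) (H(g, N) = (N - 7)/(g - 105) = (-7 + N)/(-105 + g))
J + H(l, c(10)) = -8287 + (-7 + 4)/(-105 - 215) = -8287 - 3/(-320) = -8287 - 1/320*(-3) = -8287 + 3/320 = -2651837/320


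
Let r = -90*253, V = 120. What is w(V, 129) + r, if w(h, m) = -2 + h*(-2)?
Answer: -23012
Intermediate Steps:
w(h, m) = -2 - 2*h
r = -22770
w(V, 129) + r = (-2 - 2*120) - 22770 = (-2 - 240) - 22770 = -242 - 22770 = -23012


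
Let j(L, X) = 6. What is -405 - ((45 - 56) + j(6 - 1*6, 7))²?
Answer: -430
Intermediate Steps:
-405 - ((45 - 56) + j(6 - 1*6, 7))² = -405 - ((45 - 56) + 6)² = -405 - (-11 + 6)² = -405 - 1*(-5)² = -405 - 1*25 = -405 - 25 = -430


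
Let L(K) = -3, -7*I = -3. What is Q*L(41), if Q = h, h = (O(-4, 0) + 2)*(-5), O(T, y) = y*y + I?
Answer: 255/7 ≈ 36.429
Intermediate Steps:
I = 3/7 (I = -⅐*(-3) = 3/7 ≈ 0.42857)
O(T, y) = 3/7 + y² (O(T, y) = y*y + 3/7 = y² + 3/7 = 3/7 + y²)
h = -85/7 (h = ((3/7 + 0²) + 2)*(-5) = ((3/7 + 0) + 2)*(-5) = (3/7 + 2)*(-5) = (17/7)*(-5) = -85/7 ≈ -12.143)
Q = -85/7 ≈ -12.143
Q*L(41) = -85/7*(-3) = 255/7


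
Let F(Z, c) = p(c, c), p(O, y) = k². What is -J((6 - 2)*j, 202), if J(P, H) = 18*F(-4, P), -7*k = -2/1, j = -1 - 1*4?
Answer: -72/49 ≈ -1.4694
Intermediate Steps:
j = -5 (j = -1 - 4 = -5)
k = 2/7 (k = -(-2)/(7*1) = -(-2)/7 = -⅐*(-2) = 2/7 ≈ 0.28571)
p(O, y) = 4/49 (p(O, y) = (2/7)² = 4/49)
F(Z, c) = 4/49
J(P, H) = 72/49 (J(P, H) = 18*(4/49) = 72/49)
-J((6 - 2)*j, 202) = -1*72/49 = -72/49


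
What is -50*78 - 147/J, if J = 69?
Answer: -89749/23 ≈ -3902.1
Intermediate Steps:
-50*78 - 147/J = -50*78 - 147/69 = -3900 - 147*1/69 = -3900 - 49/23 = -89749/23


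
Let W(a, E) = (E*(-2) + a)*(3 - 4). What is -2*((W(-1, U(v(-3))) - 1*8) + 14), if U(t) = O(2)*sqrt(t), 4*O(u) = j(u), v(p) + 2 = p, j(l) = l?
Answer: -14 - 2*I*sqrt(5) ≈ -14.0 - 4.4721*I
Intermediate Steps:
v(p) = -2 + p
O(u) = u/4
U(t) = sqrt(t)/2 (U(t) = ((1/4)*2)*sqrt(t) = sqrt(t)/2)
W(a, E) = -a + 2*E (W(a, E) = (-2*E + a)*(-1) = (a - 2*E)*(-1) = -a + 2*E)
-2*((W(-1, U(v(-3))) - 1*8) + 14) = -2*(((-1*(-1) + 2*(sqrt(-2 - 3)/2)) - 1*8) + 14) = -2*(((1 + 2*(sqrt(-5)/2)) - 8) + 14) = -2*(((1 + 2*((I*sqrt(5))/2)) - 8) + 14) = -2*(((1 + 2*(I*sqrt(5)/2)) - 8) + 14) = -2*(((1 + I*sqrt(5)) - 8) + 14) = -2*((-7 + I*sqrt(5)) + 14) = -2*(7 + I*sqrt(5)) = -14 - 2*I*sqrt(5)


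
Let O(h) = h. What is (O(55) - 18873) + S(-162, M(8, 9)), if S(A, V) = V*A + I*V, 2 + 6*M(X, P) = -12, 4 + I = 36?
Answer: -55544/3 ≈ -18515.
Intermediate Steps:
I = 32 (I = -4 + 36 = 32)
M(X, P) = -7/3 (M(X, P) = -⅓ + (⅙)*(-12) = -⅓ - 2 = -7/3)
S(A, V) = 32*V + A*V (S(A, V) = V*A + 32*V = A*V + 32*V = 32*V + A*V)
(O(55) - 18873) + S(-162, M(8, 9)) = (55 - 18873) - 7*(32 - 162)/3 = -18818 - 7/3*(-130) = -18818 + 910/3 = -55544/3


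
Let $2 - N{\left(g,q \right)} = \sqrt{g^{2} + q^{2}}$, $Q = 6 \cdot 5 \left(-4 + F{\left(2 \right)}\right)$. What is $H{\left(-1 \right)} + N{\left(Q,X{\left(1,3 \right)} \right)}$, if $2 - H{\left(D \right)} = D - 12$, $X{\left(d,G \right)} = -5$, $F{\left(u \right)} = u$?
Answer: $17 - 5 \sqrt{145} \approx -43.208$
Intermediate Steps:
$H{\left(D \right)} = 14 - D$ ($H{\left(D \right)} = 2 - \left(D - 12\right) = 2 - \left(-12 + D\right) = 14 - D$)
$Q = -60$ ($Q = 6 \cdot 5 \left(-4 + 2\right) = 30 \left(-2\right) = -60$)
$N{\left(g,q \right)} = 2 - \sqrt{g^{2} + q^{2}}$
$H{\left(-1 \right)} + N{\left(Q,X{\left(1,3 \right)} \right)} = \left(14 - -1\right) + \left(2 - \sqrt{\left(-60\right)^{2} + \left(-5\right)^{2}}\right) = \left(14 + 1\right) + \left(2 - \sqrt{3600 + 25}\right) = 15 + \left(2 - \sqrt{3625}\right) = 15 + \left(2 - 5 \sqrt{145}\right) = 17 - 5 \sqrt{145}$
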